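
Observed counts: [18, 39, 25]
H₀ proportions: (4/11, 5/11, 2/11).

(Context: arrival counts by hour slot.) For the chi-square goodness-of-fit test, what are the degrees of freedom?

df = k − 1 = 3 − 1 = 2

degrees of freedom = 2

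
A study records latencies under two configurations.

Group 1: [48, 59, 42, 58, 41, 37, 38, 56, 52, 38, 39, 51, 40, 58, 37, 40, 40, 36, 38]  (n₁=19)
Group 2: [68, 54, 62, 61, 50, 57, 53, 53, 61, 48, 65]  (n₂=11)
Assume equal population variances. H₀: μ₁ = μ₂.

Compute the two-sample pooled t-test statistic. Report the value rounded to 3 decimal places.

x̄₁=44.632, s₁=8.295, n₁=19
x̄₂=57.455, s₂=6.409, n₂=11
s_p² = [18·8.295² + 10·6.409²]/28 = 58.8982
SE = √(s_p²·(1/19+1/11)) = 2.9076
t = (44.632−57.455)/2.9076 = -4.4101
df = 28

test statistic = -4.410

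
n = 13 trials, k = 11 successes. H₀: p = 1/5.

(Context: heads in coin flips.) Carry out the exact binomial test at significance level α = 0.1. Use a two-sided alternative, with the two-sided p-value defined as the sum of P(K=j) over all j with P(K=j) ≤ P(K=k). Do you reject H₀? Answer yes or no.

reject H₀: yes

Exact binomial: n=13, k=11, p₀=1/5=0.2000
P(X=j) = C(n,j)·p₀^j·(1−p₀)^(n−j); p = Σ P(X=j) over j with P(X=j) ≤ P(X=11)
p-value (two-sided) = 0.00000
At α=0.1: p < α → reject H₀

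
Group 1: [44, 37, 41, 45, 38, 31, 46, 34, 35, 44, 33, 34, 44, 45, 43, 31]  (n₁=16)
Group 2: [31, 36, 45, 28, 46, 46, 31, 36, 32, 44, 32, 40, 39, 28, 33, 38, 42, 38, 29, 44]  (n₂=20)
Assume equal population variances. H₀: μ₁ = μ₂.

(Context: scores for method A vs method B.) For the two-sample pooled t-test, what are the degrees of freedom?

df = n₁ + n₂ − 2 = 16 + 20 − 2 = 34

degrees of freedom = 34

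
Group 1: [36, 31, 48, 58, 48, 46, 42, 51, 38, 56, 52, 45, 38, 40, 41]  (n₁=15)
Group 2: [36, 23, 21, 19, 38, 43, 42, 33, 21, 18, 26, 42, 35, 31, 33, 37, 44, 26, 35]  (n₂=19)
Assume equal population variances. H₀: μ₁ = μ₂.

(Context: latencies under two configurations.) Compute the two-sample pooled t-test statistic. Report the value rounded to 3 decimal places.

x̄₁=44.667, s₁=7.641, n₁=15
x̄₂=31.737, s₂=8.569, n₂=19
s_p² = [14·7.641² + 18·8.569²]/32 = 66.8443
SE = √(s_p²·(1/15+1/19)) = 2.8239
t = (44.667−31.737)/2.8239 = 4.5787
df = 32

test statistic = 4.579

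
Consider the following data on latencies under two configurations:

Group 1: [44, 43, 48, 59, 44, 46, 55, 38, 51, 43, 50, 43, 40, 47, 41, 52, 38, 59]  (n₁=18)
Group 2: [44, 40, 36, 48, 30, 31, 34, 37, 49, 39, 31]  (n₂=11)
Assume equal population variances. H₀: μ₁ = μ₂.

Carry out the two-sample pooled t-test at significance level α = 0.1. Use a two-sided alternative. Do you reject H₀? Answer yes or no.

reject H₀: yes

x̄₁=46.722, s₁=6.488, n₁=18
x̄₂=38.091, s₂=6.670, n₂=11
s_p² = [17·6.488² + 10·6.670²]/27 = 42.9822
SE = √(s_p²·(1/18+1/11)) = 2.5091
t = (46.722−38.091)/2.5091 = 3.4401
df = 27
p-value (two-sided) = 0.00191
At α=0.1: p < α → reject H₀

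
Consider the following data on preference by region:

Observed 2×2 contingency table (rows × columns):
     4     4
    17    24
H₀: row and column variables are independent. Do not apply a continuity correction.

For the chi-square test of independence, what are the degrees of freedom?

df = (r−1)(c−1) = (2−1)·(2−1) = 1

degrees of freedom = 1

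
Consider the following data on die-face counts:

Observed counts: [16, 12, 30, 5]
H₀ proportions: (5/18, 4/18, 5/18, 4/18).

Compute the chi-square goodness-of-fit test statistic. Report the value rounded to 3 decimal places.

test statistic = 15.129

n = 63; E_i = n·p_i = [17.50, 14.00, 17.50, 14.00]
χ² = (16−17.50)²/17.50 + (12−14.00)²/14.00 + (30−17.50)²/17.50 + (5−14.00)²/14.00 = 15.1286
df = 3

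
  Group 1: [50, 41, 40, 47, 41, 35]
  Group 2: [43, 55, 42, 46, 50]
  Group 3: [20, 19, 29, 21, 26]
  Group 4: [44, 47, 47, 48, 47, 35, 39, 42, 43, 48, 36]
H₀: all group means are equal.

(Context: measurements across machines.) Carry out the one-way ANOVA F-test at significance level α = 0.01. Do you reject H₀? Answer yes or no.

Group means [42.33, 47.20, 23.00, 43.27], grand mean 40.037
SSB = Σnᵢ(x̄ᵢ−x̄)² = 1854.648; SSW = ΣΣ(x−x̄ᵢ)² = 560.315
MSB = 1854.648/3 = 618.2159; MSW = 560.315/23 = 24.3615
F = MSB/MSW = 25.3767
df = (3, 23)
p-value (upper-tail) = 0.00000
At α=0.01: p < α → reject H₀

reject H₀: yes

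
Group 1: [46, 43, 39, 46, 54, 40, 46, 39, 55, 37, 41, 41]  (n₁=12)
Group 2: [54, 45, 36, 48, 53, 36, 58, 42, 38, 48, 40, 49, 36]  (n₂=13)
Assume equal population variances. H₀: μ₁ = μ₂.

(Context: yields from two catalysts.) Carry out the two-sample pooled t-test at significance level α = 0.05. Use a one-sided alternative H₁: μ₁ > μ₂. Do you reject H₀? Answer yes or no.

reject H₀: no

x̄₁=43.917, s₁=5.775, n₁=12
x̄₂=44.846, s₂=7.493, n₂=13
s_p² = [11·5.775² + 12·7.493²]/23 = 45.2439
SE = √(s_p²·(1/12+1/13)) = 2.6927
t = (43.917−44.846)/2.6927 = -0.3452
df = 23
p-value (one-sided, H₁ greater) = 0.63346
At α=0.05: p ≥ α → fail to reject H₀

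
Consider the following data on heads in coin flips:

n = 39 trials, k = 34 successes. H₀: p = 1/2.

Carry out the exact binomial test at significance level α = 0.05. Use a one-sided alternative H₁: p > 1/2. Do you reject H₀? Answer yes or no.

reject H₀: yes

Exact binomial: n=39, k=34, p₀=1/2=0.5000
P(X≥34) from Σ C(n,i)·p₀^i·(1−p₀)^(n−i)
p-value (one-sided, H₁ greater) = 0.00000
At α=0.05: p < α → reject H₀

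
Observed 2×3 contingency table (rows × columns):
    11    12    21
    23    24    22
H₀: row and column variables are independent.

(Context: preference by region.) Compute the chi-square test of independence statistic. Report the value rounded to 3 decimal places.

test statistic = 2.868

Row totals [44, 69], col totals [34, 36, 43], n=113
χ² = (11−13.24)²/13.24 + (12−14.02)²/14.02 + (21−16.74)²/16.74 + (23−20.76)²/20.76 + (24−21.98)²/21.98 + (22−26.26)²/26.26 = 2.8680
df = 2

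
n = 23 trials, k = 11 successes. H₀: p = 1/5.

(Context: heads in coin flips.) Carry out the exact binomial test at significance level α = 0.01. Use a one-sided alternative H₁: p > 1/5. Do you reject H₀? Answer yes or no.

reject H₀: yes

Exact binomial: n=23, k=11, p₀=1/5=0.2000
P(X≥11) from Σ C(n,i)·p₀^i·(1−p₀)^(n−i)
p-value (one-sided, H₁ greater) = 0.00250
At α=0.01: p < α → reject H₀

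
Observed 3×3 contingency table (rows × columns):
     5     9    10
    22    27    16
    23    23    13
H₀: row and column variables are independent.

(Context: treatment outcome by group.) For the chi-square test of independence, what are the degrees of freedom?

degrees of freedom = 4

df = (r−1)(c−1) = (3−1)·(3−1) = 4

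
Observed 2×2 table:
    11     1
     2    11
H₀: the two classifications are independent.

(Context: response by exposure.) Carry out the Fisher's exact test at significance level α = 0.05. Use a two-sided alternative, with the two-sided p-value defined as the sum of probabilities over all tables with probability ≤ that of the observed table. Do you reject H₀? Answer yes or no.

Margins: r₁=12, r₂=13, c₁=13, c₂=12, n=25
p_obs = C(12,11)·C(13,2)/C(25,13); sum pmf over tables with pmf ≤ p_obs
p-value (two-sided) = 0.00021
At α=0.05: p < α → reject H₀

reject H₀: yes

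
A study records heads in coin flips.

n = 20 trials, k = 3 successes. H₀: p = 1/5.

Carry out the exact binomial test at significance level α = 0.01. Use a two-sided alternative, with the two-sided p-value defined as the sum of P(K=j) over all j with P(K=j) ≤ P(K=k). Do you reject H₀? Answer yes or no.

reject H₀: no

Exact binomial: n=20, k=3, p₀=1/5=0.2000
P(X=j) = C(n,j)·p₀^j·(1−p₀)^(n−j); p = Σ P(X=j) over j with P(X=j) ≤ P(X=3)
p-value (two-sided) = 0.78180
At α=0.01: p ≥ α → fail to reject H₀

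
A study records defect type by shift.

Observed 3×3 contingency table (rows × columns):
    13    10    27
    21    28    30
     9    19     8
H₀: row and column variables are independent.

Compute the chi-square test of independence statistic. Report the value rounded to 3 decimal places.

Row totals [50, 79, 36], col totals [43, 57, 65], n=165
χ² = (13−13.03)²/13.03 + (10−17.27)²/17.27 + (27−19.70)²/19.70 + (21−20.59)²/20.59 + (28−27.29)²/27.29 + (30−31.12)²/31.12 + (9−9.38)²/9.38 + (19−12.44)²/12.44 + (8−14.18)²/14.18 = 12.0114
df = 4

test statistic = 12.011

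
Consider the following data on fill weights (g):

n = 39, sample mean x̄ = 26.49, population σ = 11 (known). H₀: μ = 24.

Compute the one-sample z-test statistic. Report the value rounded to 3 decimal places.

SE = σ/√n = 11/√39 = 1.7614
z = (x̄−μ₀)/SE = (26.49−24)/1.7614 = 1.4136

test statistic = 1.414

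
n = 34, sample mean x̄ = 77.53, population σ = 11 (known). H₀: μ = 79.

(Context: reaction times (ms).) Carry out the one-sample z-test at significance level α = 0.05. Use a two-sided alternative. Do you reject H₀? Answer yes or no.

SE = σ/√n = 11/√34 = 1.8865
z = (x̄−μ₀)/SE = (77.53−79)/1.8865 = -0.7792
p-value (two-sided) = 0.43585
At α=0.05: p ≥ α → fail to reject H₀

reject H₀: no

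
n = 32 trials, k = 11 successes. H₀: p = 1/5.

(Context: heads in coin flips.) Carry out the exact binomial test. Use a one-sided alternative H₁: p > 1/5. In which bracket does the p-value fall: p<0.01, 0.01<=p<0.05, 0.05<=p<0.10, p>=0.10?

Exact binomial: n=32, k=11, p₀=1/5=0.2000
P(X≥11) from Σ C(n,i)·p₀^i·(1−p₀)^(n−i)
p-value (one-sided, H₁ greater) = 0.04109
→ bracket: 0.01<=p<0.05

p-value bracket: 0.01<=p<0.05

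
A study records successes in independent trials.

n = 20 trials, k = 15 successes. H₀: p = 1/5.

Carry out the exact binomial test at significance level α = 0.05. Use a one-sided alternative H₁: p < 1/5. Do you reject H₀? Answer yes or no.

Exact binomial: n=20, k=15, p₀=1/5=0.2000
P(X≤15) from Σ C(n,i)·p₀^i·(1−p₀)^(n−i)
p-value (one-sided, H₁ less) = 1.00000
At α=0.05: p ≥ α → fail to reject H₀

reject H₀: no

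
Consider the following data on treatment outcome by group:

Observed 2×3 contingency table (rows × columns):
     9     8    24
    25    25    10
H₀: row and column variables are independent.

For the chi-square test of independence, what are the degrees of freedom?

df = (r−1)(c−1) = (2−1)·(3−1) = 2

degrees of freedom = 2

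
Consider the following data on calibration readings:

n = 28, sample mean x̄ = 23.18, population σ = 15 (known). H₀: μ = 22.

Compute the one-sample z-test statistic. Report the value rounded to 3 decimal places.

SE = σ/√n = 15/√28 = 2.8347
z = (x̄−μ₀)/SE = (23.18−22)/2.8347 = 0.4163

test statistic = 0.416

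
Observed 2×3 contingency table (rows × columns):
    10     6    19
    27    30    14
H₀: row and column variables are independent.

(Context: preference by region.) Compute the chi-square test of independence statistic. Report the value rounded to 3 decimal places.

test statistic = 13.951

Row totals [35, 71], col totals [37, 36, 33], n=106
χ² = (10−12.22)²/12.22 + (6−11.89)²/11.89 + (19−10.90)²/10.90 + (27−24.78)²/24.78 + (30−24.11)²/24.11 + (14−22.10)²/22.10 = 13.9511
df = 2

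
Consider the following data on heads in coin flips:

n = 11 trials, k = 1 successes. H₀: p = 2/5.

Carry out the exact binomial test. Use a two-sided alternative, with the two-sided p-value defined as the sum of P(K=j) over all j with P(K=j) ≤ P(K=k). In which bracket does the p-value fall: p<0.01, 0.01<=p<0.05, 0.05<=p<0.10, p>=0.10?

p-value bracket: 0.05<=p<0.10

Exact binomial: n=11, k=1, p₀=2/5=0.4000
P(X=j) = C(n,j)·p₀^j·(1−p₀)^(n−j); p = Σ P(X=j) over j with P(X=j) ≤ P(X=1)
p-value (two-sided) = 0.05951
→ bracket: 0.05<=p<0.10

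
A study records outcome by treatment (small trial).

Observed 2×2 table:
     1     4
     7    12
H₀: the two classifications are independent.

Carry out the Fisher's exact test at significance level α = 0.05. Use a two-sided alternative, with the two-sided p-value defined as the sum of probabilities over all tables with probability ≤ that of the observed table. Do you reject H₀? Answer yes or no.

Margins: r₁=5, r₂=19, c₁=8, c₂=16, n=24
p_obs = C(5,1)·C(19,7)/C(24,8); sum pmf over tables with pmf ≤ p_obs
p-value (two-sided) = 0.63109
At α=0.05: p ≥ α → fail to reject H₀

reject H₀: no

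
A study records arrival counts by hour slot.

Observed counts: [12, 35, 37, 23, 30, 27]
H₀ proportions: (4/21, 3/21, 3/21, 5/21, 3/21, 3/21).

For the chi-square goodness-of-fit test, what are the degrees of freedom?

degrees of freedom = 5

df = k − 1 = 6 − 1 = 5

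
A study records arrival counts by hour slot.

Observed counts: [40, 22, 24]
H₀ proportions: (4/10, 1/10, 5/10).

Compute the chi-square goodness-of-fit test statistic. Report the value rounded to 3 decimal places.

n = 86; E_i = n·p_i = [34.40, 8.60, 43.00]
χ² = (40−34.40)²/34.40 + (22−8.60)²/8.60 + (24−43.00)²/43.00 = 30.1860
df = 2

test statistic = 30.186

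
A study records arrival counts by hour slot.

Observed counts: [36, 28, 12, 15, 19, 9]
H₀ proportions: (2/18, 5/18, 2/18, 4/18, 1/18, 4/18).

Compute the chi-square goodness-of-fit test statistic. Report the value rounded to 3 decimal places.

n = 119; E_i = n·p_i = [13.22, 33.06, 13.22, 26.44, 6.61, 26.44]
χ² = (36−13.22)²/13.22 + (28−33.06)²/33.06 + (12−13.22)²/13.22 + (15−26.44)²/26.44 + (19−6.61)²/6.61 + (9−26.44)²/26.44 = 79.8017
df = 5

test statistic = 79.802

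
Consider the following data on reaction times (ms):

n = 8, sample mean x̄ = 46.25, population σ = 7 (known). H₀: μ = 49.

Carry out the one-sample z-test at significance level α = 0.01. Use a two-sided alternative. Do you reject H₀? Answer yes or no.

reject H₀: no

SE = σ/√n = 7/√8 = 2.4749
z = (x̄−μ₀)/SE = (46.25−49)/2.4749 = -1.1112
p-value (two-sided) = 0.26650
At α=0.01: p ≥ α → fail to reject H₀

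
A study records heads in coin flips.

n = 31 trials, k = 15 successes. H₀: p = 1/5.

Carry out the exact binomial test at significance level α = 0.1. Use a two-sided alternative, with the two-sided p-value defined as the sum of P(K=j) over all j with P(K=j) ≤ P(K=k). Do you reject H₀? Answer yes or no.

reject H₀: yes

Exact binomial: n=31, k=15, p₀=1/5=0.2000
P(X=j) = C(n,j)·p₀^j·(1−p₀)^(n−j); p = Σ P(X=j) over j with P(X=j) ≤ P(X=15)
p-value (two-sided) = 0.00037
At α=0.1: p < α → reject H₀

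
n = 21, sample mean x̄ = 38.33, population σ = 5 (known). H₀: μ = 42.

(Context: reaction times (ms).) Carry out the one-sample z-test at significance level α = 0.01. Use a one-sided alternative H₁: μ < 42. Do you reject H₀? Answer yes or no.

reject H₀: yes

SE = σ/√n = 5/√21 = 1.0911
z = (x̄−μ₀)/SE = (38.33−42)/1.0911 = -3.3636
p-value (one-sided, H₁ less) = 0.00038
At α=0.01: p < α → reject H₀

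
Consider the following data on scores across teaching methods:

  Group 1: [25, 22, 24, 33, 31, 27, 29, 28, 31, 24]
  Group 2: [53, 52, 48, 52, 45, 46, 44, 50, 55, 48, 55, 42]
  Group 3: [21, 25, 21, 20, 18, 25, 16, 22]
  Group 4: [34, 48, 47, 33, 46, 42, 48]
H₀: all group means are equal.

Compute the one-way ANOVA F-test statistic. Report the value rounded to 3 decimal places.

Group means [27.40, 49.17, 21.00, 42.57], grand mean 35.946
SSB = Σnᵢ(x̄ᵢ−x̄)² = 4922.111; SSW = ΣΣ(x−x̄ᵢ)² = 649.781
MSB = 4922.111/3 = 1640.7036; MSW = 649.781/33 = 19.6903
F = MSB/MSW = 83.3253
df = (3, 33)

test statistic = 83.325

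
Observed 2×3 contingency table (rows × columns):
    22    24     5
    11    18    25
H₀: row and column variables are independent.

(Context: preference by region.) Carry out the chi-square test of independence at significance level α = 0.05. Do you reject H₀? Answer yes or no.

Row totals [51, 54], col totals [33, 42, 30], n=105
χ² = (22−16.03)²/16.03 + (24−20.40)²/20.40 + (5−14.57)²/14.57 + (11−16.97)²/16.97 + (18−21.60)²/21.60 + (25−15.43)²/15.43 = 17.7859
df = 2
p-value (upper-tail) = 0.00014
At α=0.05: p < α → reject H₀

reject H₀: yes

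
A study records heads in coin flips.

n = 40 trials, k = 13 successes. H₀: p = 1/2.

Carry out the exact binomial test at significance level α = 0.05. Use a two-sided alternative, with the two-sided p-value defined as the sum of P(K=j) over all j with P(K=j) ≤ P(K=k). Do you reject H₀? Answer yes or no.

reject H₀: yes

Exact binomial: n=40, k=13, p₀=1/2=0.5000
P(X=j) = C(n,j)·p₀^j·(1−p₀)^(n−j); p = Σ P(X=j) over j with P(X=j) ≤ P(X=13)
p-value (two-sided) = 0.03848
At α=0.05: p < α → reject H₀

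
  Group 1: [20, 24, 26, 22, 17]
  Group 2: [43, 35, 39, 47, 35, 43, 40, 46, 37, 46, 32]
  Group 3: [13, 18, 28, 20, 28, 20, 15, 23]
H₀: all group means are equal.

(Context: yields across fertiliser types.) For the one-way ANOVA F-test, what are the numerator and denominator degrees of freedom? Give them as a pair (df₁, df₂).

k = 3 groups, N = 24 total
df = (k−1, N−k) = (3−1, 24−3) = (2, 21)

degrees of freedom = [2, 21]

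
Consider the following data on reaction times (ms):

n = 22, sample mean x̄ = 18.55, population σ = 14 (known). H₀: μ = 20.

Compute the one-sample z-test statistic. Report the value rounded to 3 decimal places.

SE = σ/√n = 14/√22 = 2.9848
z = (x̄−μ₀)/SE = (18.55−20)/2.9848 = -0.4858

test statistic = -0.486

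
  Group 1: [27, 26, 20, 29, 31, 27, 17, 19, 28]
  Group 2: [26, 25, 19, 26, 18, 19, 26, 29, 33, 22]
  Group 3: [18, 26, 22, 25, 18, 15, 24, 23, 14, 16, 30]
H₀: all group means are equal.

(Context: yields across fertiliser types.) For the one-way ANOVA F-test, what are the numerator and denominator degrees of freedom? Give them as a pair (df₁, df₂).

k = 3 groups, N = 30 total
df = (k−1, N−k) = (3−1, 30−3) = (2, 27)

degrees of freedom = [2, 27]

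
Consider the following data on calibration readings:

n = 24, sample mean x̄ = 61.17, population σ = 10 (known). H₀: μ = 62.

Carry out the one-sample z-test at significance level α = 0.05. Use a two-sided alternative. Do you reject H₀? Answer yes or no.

SE = σ/√n = 10/√24 = 2.0412
z = (x̄−μ₀)/SE = (61.17−62)/2.0412 = -0.4066
p-value (two-sided) = 0.68429
At α=0.05: p ≥ α → fail to reject H₀

reject H₀: no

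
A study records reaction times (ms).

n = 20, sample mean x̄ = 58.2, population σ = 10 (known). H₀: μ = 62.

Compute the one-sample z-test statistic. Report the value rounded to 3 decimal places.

SE = σ/√n = 10/√20 = 2.2361
z = (x̄−μ₀)/SE = (58.2−62)/2.2361 = -1.6994

test statistic = -1.699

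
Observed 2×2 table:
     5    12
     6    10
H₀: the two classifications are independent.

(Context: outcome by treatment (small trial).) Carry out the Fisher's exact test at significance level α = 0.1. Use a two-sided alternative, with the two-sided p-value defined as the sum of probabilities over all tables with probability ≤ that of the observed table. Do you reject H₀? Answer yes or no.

reject H₀: no

Margins: r₁=17, r₂=16, c₁=11, c₂=22, n=33
p_obs = C(17,5)·C(16,6)/C(33,11); sum pmf over tables with pmf ≤ p_obs
p-value (two-sided) = 0.72068
At α=0.1: p ≥ α → fail to reject H₀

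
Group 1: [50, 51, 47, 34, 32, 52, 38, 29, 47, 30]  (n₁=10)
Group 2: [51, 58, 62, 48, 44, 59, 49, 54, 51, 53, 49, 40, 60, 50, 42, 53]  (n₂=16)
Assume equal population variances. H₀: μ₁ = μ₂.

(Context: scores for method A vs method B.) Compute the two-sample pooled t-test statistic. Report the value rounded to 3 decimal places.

x̄₁=41.000, s₁=9.298, n₁=10
x̄₂=51.438, s₂=6.314, n₂=16
s_p² = [9·9.298² + 15·6.314²]/24 = 57.3307
SE = √(s_p²·(1/10+1/16)) = 3.0523
t = (41.000−51.438)/3.0523 = -3.4196
df = 24

test statistic = -3.420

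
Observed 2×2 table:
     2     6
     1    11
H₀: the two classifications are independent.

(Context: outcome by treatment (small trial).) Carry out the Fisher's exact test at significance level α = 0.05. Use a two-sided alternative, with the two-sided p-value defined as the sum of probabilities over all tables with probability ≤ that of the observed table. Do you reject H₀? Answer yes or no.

Margins: r₁=8, r₂=12, c₁=3, c₂=17, n=20
p_obs = C(8,2)·C(12,1)/C(20,3); sum pmf over tables with pmf ≤ p_obs
p-value (two-sided) = 0.53684
At α=0.05: p ≥ α → fail to reject H₀

reject H₀: no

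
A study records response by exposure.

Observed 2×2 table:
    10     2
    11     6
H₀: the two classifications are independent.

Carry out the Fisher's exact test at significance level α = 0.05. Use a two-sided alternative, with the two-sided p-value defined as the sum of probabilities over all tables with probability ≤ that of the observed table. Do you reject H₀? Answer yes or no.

Margins: r₁=12, r₂=17, c₁=21, c₂=8, n=29
p_obs = C(12,10)·C(17,11)/C(29,21); sum pmf over tables with pmf ≤ p_obs
p-value (two-sided) = 0.40835
At α=0.05: p ≥ α → fail to reject H₀

reject H₀: no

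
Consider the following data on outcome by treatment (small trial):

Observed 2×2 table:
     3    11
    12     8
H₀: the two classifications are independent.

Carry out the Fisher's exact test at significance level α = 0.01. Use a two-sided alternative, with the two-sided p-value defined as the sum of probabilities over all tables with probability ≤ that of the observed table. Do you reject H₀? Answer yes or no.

reject H₀: no

Margins: r₁=14, r₂=20, c₁=15, c₂=19, n=34
p_obs = C(14,3)·C(20,12)/C(34,15); sum pmf over tables with pmf ≤ p_obs
p-value (two-sided) = 0.03818
At α=0.01: p ≥ α → fail to reject H₀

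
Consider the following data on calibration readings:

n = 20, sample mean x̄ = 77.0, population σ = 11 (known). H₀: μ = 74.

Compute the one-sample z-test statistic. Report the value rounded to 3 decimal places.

test statistic = 1.220

SE = σ/√n = 11/√20 = 2.4597
z = (x̄−μ₀)/SE = (77.0−74)/2.4597 = 1.2197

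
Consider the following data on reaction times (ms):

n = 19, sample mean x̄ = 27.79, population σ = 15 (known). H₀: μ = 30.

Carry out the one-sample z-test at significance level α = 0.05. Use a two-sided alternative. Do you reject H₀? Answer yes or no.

reject H₀: no

SE = σ/√n = 15/√19 = 3.4412
z = (x̄−μ₀)/SE = (27.79−30)/3.4412 = -0.6422
p-value (two-sided) = 0.52074
At α=0.05: p ≥ α → fail to reject H₀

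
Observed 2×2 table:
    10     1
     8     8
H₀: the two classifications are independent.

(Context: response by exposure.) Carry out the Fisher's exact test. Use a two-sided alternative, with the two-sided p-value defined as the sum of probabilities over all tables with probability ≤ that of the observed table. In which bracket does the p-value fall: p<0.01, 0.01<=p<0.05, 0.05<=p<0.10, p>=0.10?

p-value bracket: 0.01<=p<0.05

Margins: r₁=11, r₂=16, c₁=18, c₂=9, n=27
p_obs = C(11,10)·C(16,8)/C(27,18); sum pmf over tables with pmf ≤ p_obs
p-value (two-sided) = 0.04167
→ bracket: 0.01<=p<0.05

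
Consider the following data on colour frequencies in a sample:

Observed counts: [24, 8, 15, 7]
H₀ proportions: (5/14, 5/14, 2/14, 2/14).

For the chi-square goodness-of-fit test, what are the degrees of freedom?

df = k − 1 = 4 − 1 = 3

degrees of freedom = 3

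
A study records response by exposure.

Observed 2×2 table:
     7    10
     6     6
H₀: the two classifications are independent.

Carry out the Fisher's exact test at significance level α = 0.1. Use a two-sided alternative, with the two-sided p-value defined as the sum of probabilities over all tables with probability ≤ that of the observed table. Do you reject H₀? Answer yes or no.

reject H₀: no

Margins: r₁=17, r₂=12, c₁=13, c₂=16, n=29
p_obs = C(17,7)·C(12,6)/C(29,13); sum pmf over tables with pmf ≤ p_obs
p-value (two-sided) = 0.71629
At α=0.1: p ≥ α → fail to reject H₀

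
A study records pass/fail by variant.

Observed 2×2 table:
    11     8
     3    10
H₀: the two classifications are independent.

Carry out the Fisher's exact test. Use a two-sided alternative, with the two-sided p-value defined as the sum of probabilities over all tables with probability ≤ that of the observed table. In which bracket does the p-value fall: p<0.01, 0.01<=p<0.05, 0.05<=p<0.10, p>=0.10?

p-value bracket: 0.05<=p<0.10

Margins: r₁=19, r₂=13, c₁=14, c₂=18, n=32
p_obs = C(19,11)·C(13,3)/C(32,14); sum pmf over tables with pmf ≤ p_obs
p-value (two-sided) = 0.07511
→ bracket: 0.05<=p<0.10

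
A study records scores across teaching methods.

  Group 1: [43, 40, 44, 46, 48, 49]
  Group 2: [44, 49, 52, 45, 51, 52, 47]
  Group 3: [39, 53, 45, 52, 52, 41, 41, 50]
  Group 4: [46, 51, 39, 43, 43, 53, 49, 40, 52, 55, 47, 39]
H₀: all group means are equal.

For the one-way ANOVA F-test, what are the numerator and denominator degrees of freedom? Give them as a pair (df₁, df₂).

degrees of freedom = [3, 29]

k = 4 groups, N = 33 total
df = (k−1, N−k) = (4−1, 33−4) = (3, 29)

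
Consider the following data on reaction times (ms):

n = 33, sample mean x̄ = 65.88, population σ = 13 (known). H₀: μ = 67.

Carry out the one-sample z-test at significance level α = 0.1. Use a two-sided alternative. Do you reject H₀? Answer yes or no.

SE = σ/√n = 13/√33 = 2.2630
z = (x̄−μ₀)/SE = (65.88−67)/2.2630 = -0.4949
p-value (two-sided) = 0.62066
At α=0.1: p ≥ α → fail to reject H₀

reject H₀: no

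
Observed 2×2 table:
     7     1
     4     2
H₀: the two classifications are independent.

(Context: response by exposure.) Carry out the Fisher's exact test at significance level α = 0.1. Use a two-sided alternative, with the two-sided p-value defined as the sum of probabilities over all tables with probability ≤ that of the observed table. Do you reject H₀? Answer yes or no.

Margins: r₁=8, r₂=6, c₁=11, c₂=3, n=14
p_obs = C(8,7)·C(6,4)/C(14,11); sum pmf over tables with pmf ≤ p_obs
p-value (two-sided) = 0.53846
At α=0.1: p ≥ α → fail to reject H₀

reject H₀: no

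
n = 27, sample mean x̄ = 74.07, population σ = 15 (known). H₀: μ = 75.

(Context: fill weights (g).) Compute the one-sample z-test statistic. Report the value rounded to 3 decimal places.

SE = σ/√n = 15/√27 = 2.8868
z = (x̄−μ₀)/SE = (74.07−75)/2.8868 = -0.3222

test statistic = -0.322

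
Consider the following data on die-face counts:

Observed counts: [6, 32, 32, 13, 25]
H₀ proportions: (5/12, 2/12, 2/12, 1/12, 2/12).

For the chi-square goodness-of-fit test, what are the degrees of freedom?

degrees of freedom = 4

df = k − 1 = 5 − 1 = 4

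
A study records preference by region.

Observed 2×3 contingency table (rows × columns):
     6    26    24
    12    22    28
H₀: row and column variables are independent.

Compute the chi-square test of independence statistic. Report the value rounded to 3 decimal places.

test statistic = 2.342

Row totals [56, 62], col totals [18, 48, 52], n=118
χ² = (6−8.54)²/8.54 + (26−22.78)²/22.78 + (24−24.68)²/24.68 + (12−9.46)²/9.46 + (22−25.22)²/25.22 + (28−27.32)²/27.32 = 2.3420
df = 2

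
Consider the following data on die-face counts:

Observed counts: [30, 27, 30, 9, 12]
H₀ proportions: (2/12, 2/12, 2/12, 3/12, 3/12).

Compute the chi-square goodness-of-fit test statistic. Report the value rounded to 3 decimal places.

n = 108; E_i = n·p_i = [18.00, 18.00, 18.00, 27.00, 27.00]
χ² = (30−18.00)²/18.00 + (27−18.00)²/18.00 + (30−18.00)²/18.00 + (9−27.00)²/27.00 + (12−27.00)²/27.00 = 40.8333
df = 4

test statistic = 40.833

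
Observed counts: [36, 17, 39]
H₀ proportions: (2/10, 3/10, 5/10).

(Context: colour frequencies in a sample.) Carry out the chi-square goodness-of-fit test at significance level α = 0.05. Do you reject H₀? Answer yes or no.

n = 92; E_i = n·p_i = [18.40, 27.60, 46.00]
χ² = (36−18.40)²/18.40 + (17−27.60)²/27.60 + (39−46.00)²/46.00 = 21.9710
df = 2
p-value (upper-tail) = 0.00002
At α=0.05: p < α → reject H₀

reject H₀: yes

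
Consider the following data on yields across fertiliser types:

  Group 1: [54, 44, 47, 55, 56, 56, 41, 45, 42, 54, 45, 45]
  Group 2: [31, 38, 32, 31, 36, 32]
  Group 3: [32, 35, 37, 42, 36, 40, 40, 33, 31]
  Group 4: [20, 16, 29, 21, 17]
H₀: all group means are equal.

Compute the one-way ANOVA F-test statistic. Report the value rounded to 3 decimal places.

test statistic = 44.251

Group means [48.67, 33.33, 36.22, 20.60], grand mean 37.906
SSB = Σnᵢ(x̄ᵢ−x̄)² = 3037.963; SSW = ΣΣ(x−x̄ᵢ)² = 640.756
MSB = 3037.963/3 = 1012.6544; MSW = 640.756/28 = 22.8841
F = MSB/MSW = 44.2514
df = (3, 28)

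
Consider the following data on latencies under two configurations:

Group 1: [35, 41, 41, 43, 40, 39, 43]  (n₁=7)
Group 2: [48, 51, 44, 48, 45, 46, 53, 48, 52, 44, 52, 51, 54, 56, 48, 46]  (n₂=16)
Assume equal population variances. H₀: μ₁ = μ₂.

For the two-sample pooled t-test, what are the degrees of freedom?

df = n₁ + n₂ − 2 = 7 + 16 − 2 = 21

degrees of freedom = 21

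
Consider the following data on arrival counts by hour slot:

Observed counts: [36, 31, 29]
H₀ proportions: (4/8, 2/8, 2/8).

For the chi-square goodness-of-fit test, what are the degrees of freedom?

df = k − 1 = 3 − 1 = 2

degrees of freedom = 2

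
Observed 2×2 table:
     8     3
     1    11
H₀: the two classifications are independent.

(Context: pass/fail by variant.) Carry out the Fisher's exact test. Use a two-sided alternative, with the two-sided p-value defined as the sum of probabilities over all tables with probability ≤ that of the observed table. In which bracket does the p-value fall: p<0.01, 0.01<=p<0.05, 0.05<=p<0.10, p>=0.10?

Margins: r₁=11, r₂=12, c₁=9, c₂=14, n=23
p_obs = C(11,8)·C(12,1)/C(23,9); sum pmf over tables with pmf ≤ p_obs
p-value (two-sided) = 0.00276
→ bracket: p<0.01

p-value bracket: p<0.01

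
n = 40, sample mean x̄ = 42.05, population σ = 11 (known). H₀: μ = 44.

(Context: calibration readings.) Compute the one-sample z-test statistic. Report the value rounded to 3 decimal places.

SE = σ/√n = 11/√40 = 1.7393
z = (x̄−μ₀)/SE = (42.05−44)/1.7393 = -1.1212

test statistic = -1.121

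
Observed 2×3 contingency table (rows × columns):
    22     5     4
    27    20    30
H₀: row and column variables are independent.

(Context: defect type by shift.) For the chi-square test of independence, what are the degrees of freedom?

degrees of freedom = 2

df = (r−1)(c−1) = (2−1)·(3−1) = 2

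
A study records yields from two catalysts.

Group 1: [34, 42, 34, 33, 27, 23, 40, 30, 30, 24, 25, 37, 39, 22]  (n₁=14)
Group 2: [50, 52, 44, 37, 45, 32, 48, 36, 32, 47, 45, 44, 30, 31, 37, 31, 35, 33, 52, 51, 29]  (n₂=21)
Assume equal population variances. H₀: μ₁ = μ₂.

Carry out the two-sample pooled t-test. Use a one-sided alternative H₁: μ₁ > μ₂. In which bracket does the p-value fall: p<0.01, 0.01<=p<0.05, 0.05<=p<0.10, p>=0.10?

x̄₁=31.429, s₁=6.618, n₁=14
x̄₂=40.048, s₂=8.133, n₂=21
s_p² = [13·6.618² + 20·8.133²]/33 = 57.3449
SE = √(s_p²·(1/14+1/21)) = 2.6128
t = (31.429−40.048)/2.6128 = -3.2988
df = 33
p-value (one-sided, H₁ greater) = 0.99883
→ bracket: p>=0.10

p-value bracket: p>=0.10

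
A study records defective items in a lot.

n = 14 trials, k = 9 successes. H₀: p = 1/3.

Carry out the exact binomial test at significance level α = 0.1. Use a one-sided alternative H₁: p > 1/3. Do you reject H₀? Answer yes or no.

reject H₀: yes

Exact binomial: n=14, k=9, p₀=1/3=0.3333
P(X≥9) from Σ C(n,i)·p₀^i·(1−p₀)^(n−i)
p-value (one-sided, H₁ greater) = 0.01743
At α=0.1: p < α → reject H₀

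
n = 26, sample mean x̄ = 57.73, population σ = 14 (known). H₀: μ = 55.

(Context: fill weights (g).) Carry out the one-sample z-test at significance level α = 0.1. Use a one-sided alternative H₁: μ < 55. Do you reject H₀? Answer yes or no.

reject H₀: no

SE = σ/√n = 14/√26 = 2.7456
z = (x̄−μ₀)/SE = (57.73−55)/2.7456 = 0.9943
p-value (one-sided, H₁ less) = 0.83996
At α=0.1: p ≥ α → fail to reject H₀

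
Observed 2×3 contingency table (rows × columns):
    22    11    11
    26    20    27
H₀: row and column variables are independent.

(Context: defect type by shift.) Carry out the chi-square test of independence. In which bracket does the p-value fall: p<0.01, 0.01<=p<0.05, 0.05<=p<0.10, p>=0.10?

Row totals [44, 73], col totals [48, 31, 38], n=117
χ² = (22−18.05)²/18.05 + (11−11.66)²/11.66 + (11−14.29)²/14.29 + (26−29.95)²/29.95 + (20−19.34)²/19.34 + (27−23.71)²/23.71 = 2.6584
df = 2
p-value (upper-tail) = 0.26469
→ bracket: p>=0.10

p-value bracket: p>=0.10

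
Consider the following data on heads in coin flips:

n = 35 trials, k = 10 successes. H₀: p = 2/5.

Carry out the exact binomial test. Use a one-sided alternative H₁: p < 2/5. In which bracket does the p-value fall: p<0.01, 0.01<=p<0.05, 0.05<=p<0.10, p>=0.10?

p-value bracket: p>=0.10

Exact binomial: n=35, k=10, p₀=2/5=0.4000
P(X≤10) from Σ C(n,i)·p₀^i·(1−p₀)^(n−i)
p-value (one-sided, H₁ less) = 0.11225
→ bracket: p>=0.10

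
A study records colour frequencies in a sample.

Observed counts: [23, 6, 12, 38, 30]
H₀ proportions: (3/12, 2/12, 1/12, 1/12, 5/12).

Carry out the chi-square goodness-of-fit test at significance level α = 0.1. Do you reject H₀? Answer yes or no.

reject H₀: yes

n = 109; E_i = n·p_i = [27.25, 18.17, 9.08, 9.08, 45.42]
χ² = (23−27.25)²/27.25 + (6−18.17)²/18.17 + (12−9.08)²/9.08 + (38−9.08)²/9.08 + (30−45.42)²/45.42 = 107.0367
df = 4
p-value (upper-tail) = 0.00000
At α=0.1: p < α → reject H₀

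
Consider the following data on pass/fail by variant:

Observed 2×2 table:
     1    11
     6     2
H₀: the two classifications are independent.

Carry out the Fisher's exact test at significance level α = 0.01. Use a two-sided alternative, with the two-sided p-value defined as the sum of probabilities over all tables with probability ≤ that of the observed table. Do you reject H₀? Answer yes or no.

Margins: r₁=12, r₂=8, c₁=7, c₂=13, n=20
p_obs = C(12,1)·C(8,6)/C(20,7); sum pmf over tables with pmf ≤ p_obs
p-value (two-sided) = 0.00444
At α=0.01: p < α → reject H₀

reject H₀: yes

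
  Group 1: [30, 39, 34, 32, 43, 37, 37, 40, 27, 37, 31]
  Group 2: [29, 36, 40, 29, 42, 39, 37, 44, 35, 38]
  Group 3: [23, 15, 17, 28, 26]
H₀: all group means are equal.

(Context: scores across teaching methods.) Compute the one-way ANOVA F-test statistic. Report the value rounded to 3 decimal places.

Group means [35.18, 36.90, 21.80], grand mean 33.269
SSB = Σnᵢ(x̄ᵢ−x̄)² = 829.779; SSW = ΣΣ(x−x̄ᵢ)² = 579.336
MSB = 829.779/2 = 414.8895; MSW = 579.336/23 = 25.1885
F = MSB/MSW = 16.4714
df = (2, 23)

test statistic = 16.471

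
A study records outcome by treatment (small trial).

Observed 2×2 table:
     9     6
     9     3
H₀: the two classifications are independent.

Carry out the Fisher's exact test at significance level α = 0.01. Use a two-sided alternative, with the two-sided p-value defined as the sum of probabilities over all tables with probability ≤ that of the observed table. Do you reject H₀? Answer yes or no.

Margins: r₁=15, r₂=12, c₁=18, c₂=9, n=27
p_obs = C(15,9)·C(12,9)/C(27,18); sum pmf over tables with pmf ≤ p_obs
p-value (two-sided) = 0.68284
At α=0.01: p ≥ α → fail to reject H₀

reject H₀: no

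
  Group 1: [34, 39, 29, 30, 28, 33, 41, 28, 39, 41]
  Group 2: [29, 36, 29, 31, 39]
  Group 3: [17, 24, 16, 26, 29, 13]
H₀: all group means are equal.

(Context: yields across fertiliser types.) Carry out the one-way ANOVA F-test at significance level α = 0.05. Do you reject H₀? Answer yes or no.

reject H₀: yes

Group means [34.20, 32.80, 20.83], grand mean 30.048
SSB = Σnᵢ(x̄ᵢ−x̄)² = 719.719; SSW = ΣΣ(x−x̄ᵢ)² = 545.233
MSB = 719.719/2 = 359.8595; MSW = 545.233/18 = 30.2907
F = MSB/MSW = 11.8802
df = (2, 18)
p-value (upper-tail) = 0.00051
At α=0.05: p < α → reject H₀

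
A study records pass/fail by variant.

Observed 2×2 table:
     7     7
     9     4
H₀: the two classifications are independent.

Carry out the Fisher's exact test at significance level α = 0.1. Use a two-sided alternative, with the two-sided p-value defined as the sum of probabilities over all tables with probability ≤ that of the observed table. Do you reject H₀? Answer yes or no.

Margins: r₁=14, r₂=13, c₁=16, c₂=11, n=27
p_obs = C(14,7)·C(13,9)/C(27,16); sum pmf over tables with pmf ≤ p_obs
p-value (two-sided) = 0.44007
At α=0.1: p ≥ α → fail to reject H₀

reject H₀: no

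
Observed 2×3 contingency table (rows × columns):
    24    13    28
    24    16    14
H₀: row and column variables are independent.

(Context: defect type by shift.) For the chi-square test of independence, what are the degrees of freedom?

df = (r−1)(c−1) = (2−1)·(3−1) = 2

degrees of freedom = 2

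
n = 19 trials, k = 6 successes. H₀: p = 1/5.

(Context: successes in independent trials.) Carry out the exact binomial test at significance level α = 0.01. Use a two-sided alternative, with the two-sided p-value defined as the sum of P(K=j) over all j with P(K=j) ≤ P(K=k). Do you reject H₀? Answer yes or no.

reject H₀: no

Exact binomial: n=19, k=6, p₀=1/5=0.2000
P(X=j) = C(n,j)·p₀^j·(1−p₀)^(n−j); p = Σ P(X=j) over j with P(X=j) ≤ P(X=6)
p-value (two-sided) = 0.24593
At α=0.01: p ≥ α → fail to reject H₀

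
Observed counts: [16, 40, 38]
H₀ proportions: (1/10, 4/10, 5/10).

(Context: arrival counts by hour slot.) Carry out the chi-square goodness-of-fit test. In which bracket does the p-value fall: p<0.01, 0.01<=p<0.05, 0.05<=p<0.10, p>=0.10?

n = 94; E_i = n·p_i = [9.40, 37.60, 47.00]
χ² = (16−9.40)²/9.40 + (40−37.60)²/37.60 + (38−47.00)²/47.00 = 6.5106
df = 2
p-value (upper-tail) = 0.03857
→ bracket: 0.01<=p<0.05

p-value bracket: 0.01<=p<0.05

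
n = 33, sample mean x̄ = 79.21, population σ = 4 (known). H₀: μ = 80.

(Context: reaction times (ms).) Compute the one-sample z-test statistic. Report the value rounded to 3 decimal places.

SE = σ/√n = 4/√33 = 0.6963
z = (x̄−μ₀)/SE = (79.21−80)/0.6963 = -1.1346

test statistic = -1.135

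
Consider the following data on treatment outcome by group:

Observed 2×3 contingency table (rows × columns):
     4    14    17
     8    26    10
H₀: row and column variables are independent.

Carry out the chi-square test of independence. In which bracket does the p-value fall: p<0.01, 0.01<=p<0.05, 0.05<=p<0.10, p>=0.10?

p-value bracket: 0.05<=p<0.10

Row totals [35, 44], col totals [12, 40, 27], n=79
χ² = (4−5.32)²/5.32 + (14−17.72)²/17.72 + (17−11.96)²/11.96 + (8−6.68)²/6.68 + (26−22.28)²/22.28 + (10−15.04)²/15.04 = 5.7981
df = 2
p-value (upper-tail) = 0.05508
→ bracket: 0.05<=p<0.10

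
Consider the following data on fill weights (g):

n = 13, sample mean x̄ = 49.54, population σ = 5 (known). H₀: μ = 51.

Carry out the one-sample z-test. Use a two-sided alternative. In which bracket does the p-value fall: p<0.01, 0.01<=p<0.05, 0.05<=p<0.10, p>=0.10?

p-value bracket: p>=0.10

SE = σ/√n = 5/√13 = 1.3868
z = (x̄−μ₀)/SE = (49.54−51)/1.3868 = -1.0528
p-value (two-sided) = 0.29242
→ bracket: p>=0.10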